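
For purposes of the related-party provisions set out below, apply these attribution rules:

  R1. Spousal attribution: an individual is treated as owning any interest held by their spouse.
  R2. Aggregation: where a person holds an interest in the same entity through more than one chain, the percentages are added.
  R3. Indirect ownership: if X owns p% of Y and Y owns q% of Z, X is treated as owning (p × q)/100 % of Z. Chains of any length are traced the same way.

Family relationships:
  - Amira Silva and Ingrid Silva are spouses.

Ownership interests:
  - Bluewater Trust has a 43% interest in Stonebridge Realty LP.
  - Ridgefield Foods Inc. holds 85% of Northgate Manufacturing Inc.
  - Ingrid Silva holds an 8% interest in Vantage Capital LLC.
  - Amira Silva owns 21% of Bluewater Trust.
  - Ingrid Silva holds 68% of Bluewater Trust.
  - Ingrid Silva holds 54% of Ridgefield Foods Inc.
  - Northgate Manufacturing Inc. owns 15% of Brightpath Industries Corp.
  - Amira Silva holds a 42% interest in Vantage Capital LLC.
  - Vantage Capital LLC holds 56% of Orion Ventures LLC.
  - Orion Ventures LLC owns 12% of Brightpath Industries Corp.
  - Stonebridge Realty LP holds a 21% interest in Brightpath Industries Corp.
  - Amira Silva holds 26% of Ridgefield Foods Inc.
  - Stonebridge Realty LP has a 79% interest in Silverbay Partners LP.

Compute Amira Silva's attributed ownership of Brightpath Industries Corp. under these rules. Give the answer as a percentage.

By spousal attribution (R1), Amira Silva is treated as also owning Ingrid Silva's interest in Bluewater Trust, giving 21% + 68% = 89%.
By spousal attribution (R1), Amira Silva is treated as also owning Ingrid Silva's interest in Vantage Capital LLC, giving 42% + 8% = 50%.
By spousal attribution (R1), Amira Silva is treated as also owning Ingrid Silva's interest in Ridgefield Foods Inc, giving 26% + 54% = 80%.
Chain via Bluewater Trust → Stonebridge Realty LP (R3): 89% × 43% × 21% = 8.0367% of Brightpath Industries Corp.
Chain via Vantage Capital LLC → Orion Ventures LLC (R3): 50% × 56% × 12% = 3.36% of Brightpath Industries Corp.
Chain via Ridgefield Foods Inc. → Northgate Manufacturing Inc. (R3): 80% × 85% × 15% = 10.2% of Brightpath Industries Corp.
Aggregating (R2): 8.0367% + 3.36% + 10.2% = 21.5967%.

21.5967%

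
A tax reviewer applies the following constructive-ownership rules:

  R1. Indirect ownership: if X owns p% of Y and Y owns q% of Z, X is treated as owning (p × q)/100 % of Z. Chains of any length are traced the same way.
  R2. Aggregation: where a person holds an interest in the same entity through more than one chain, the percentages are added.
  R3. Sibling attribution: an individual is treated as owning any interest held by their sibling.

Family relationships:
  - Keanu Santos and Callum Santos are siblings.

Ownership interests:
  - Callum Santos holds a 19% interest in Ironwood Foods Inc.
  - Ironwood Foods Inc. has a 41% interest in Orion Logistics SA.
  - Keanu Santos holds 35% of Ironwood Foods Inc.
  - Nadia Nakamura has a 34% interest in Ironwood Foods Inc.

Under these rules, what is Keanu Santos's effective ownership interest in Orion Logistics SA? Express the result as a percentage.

22.14%

By sibling attribution (R3), Keanu Santos is treated as also owning Callum Santos's interest in Ironwood Foods Inc, giving 35% + 19% = 54%.
Chain via Ironwood Foods Inc. (R1): 54% × 41% = 22.14% of Orion Logistics SA.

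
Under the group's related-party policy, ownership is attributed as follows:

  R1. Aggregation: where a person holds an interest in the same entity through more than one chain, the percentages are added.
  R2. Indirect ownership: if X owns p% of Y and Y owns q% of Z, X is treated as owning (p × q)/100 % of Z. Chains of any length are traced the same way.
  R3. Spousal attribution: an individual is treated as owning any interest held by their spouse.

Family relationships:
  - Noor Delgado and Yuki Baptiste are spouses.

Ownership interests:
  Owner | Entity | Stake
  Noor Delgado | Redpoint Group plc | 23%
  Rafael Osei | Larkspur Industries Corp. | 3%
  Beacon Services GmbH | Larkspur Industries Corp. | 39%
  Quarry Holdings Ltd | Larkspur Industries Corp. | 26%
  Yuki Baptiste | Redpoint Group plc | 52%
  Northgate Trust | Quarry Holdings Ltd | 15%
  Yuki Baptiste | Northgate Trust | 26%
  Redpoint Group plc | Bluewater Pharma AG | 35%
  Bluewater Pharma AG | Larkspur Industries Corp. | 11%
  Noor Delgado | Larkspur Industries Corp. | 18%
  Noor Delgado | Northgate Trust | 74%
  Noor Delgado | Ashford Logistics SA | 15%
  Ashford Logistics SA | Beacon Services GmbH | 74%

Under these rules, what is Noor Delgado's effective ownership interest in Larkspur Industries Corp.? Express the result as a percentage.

29.1165%

By spousal attribution (R3), Noor Delgado is treated as also owning Yuki Baptiste's interest in Redpoint Group plc, giving 23% + 52% = 75%.
By spousal attribution (R3), Noor Delgado is treated as also owning Yuki Baptiste's interest in Northgate Trust, giving 74% + 26% = 100%.
Chain via Redpoint Group plc → Bluewater Pharma AG (R2): 75% × 35% × 11% = 2.8875% of Larkspur Industries Corp.
Chain via Ashford Logistics SA → Beacon Services GmbH (R2): 15% × 74% × 39% = 4.329% of Larkspur Industries Corp.
Chain via Northgate Trust → Quarry Holdings Ltd (R2): 100% × 15% × 26% = 3.9% of Larkspur Industries Corp.
Direct interest in Larkspur Industries Corp: 18%.
Aggregating (R1): 2.8875% + 4.329% + 3.9% + 18% = 29.1165%.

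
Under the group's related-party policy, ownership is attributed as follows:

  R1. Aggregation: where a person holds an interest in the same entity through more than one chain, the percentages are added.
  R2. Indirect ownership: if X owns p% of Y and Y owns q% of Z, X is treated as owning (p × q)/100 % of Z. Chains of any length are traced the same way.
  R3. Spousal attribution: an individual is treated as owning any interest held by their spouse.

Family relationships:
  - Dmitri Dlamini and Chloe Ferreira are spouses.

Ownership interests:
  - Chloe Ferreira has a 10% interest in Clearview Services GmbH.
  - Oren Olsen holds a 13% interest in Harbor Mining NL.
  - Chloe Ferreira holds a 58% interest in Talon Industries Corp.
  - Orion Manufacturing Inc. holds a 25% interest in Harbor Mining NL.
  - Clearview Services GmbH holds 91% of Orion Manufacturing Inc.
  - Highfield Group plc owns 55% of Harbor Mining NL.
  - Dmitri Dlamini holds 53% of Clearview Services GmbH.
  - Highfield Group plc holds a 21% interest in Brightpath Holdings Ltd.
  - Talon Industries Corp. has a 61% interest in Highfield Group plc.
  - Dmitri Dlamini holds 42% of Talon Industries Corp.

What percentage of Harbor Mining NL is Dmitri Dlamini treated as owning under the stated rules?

47.8825%

By spousal attribution (R3), Dmitri Dlamini is treated as also owning Chloe Ferreira's interest in Talon Industries Corp, giving 42% + 58% = 100%.
By spousal attribution (R3), Dmitri Dlamini is treated as also owning Chloe Ferreira's interest in Clearview Services GmbH, giving 53% + 10% = 63%.
Chain via Talon Industries Corp. → Highfield Group plc (R2): 100% × 61% × 55% = 33.55% of Harbor Mining NL.
Chain via Clearview Services GmbH → Orion Manufacturing Inc. (R2): 63% × 91% × 25% = 14.3325% of Harbor Mining NL.
Aggregating (R1): 33.55% + 14.3325% = 47.8825%.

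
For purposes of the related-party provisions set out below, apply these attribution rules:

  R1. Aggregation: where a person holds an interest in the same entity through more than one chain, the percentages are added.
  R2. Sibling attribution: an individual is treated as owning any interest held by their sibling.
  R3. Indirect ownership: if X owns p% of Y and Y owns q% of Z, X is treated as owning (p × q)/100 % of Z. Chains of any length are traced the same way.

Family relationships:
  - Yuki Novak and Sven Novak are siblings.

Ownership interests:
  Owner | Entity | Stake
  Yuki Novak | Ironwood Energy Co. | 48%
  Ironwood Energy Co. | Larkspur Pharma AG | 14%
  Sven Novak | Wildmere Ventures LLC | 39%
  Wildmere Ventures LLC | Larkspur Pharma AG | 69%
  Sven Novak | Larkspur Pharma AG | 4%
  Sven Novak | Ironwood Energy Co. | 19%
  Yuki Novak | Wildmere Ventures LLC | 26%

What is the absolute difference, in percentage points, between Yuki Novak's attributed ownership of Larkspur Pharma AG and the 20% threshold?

By sibling attribution (R2), Yuki Novak is treated as also owning Sven Novak's interest in Wildmere Ventures LLC, giving 26% + 39% = 65%.
By sibling attribution (R2), Yuki Novak is treated as also owning Sven Novak's interest in Ironwood Energy Co, giving 48% + 19% = 67%.
By sibling attribution (R2), Yuki Novak is treated as owning Sven Novak's 4% interest in Larkspur Pharma AG.
Chain via Wildmere Ventures LLC (R3): 65% × 69% = 44.85% of Larkspur Pharma AG.
Chain via Ironwood Energy Co. (R3): 67% × 14% = 9.38% of Larkspur Pharma AG.
Direct interest in Larkspur Pharma AG: 4%.
Aggregating (R1): 44.85% + 9.38% + 4% = 58.23%.
58.23% exceeds the 20% threshold by 38.23 percentage points.

38.23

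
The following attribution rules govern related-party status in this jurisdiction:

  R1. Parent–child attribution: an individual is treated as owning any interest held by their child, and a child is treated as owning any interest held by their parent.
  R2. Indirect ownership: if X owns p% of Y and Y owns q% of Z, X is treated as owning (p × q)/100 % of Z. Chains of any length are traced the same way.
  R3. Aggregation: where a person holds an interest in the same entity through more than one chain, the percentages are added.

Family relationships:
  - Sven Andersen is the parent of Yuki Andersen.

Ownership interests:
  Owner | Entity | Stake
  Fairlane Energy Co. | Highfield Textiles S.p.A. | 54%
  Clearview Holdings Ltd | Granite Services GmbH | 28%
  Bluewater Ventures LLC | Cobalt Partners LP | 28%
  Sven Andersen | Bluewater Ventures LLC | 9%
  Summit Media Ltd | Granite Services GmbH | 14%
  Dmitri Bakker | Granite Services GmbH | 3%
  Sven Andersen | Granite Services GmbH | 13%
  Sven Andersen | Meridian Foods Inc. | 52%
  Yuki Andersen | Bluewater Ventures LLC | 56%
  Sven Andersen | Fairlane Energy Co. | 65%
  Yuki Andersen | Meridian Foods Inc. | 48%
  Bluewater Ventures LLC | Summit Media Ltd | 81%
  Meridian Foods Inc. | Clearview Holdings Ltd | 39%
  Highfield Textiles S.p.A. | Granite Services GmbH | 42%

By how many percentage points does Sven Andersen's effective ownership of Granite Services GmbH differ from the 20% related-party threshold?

By parent–child attribution (R1), Sven Andersen is treated as also owning Yuki Andersen's interest in Meridian Foods Inc, giving 52% + 48% = 100%.
By parent–child attribution (R1), Sven Andersen is treated as also owning Yuki Andersen's interest in Bluewater Ventures LLC, giving 9% + 56% = 65%.
Chain via Meridian Foods Inc. → Clearview Holdings Ltd (R2): 100% × 39% × 28% = 10.92% of Granite Services GmbH.
Chain via Fairlane Energy Co. → Highfield Textiles S.p.A. (R2): 65% × 54% × 42% = 14.742% of Granite Services GmbH.
Chain via Bluewater Ventures LLC → Summit Media Ltd (R2): 65% × 81% × 14% = 7.371% of Granite Services GmbH.
Direct interest in Granite Services GmbH: 13%.
Aggregating (R3): 10.92% + 14.742% + 7.371% + 13% = 46.033%.
46.033% exceeds the 20% threshold by 26.033 percentage points.

26.033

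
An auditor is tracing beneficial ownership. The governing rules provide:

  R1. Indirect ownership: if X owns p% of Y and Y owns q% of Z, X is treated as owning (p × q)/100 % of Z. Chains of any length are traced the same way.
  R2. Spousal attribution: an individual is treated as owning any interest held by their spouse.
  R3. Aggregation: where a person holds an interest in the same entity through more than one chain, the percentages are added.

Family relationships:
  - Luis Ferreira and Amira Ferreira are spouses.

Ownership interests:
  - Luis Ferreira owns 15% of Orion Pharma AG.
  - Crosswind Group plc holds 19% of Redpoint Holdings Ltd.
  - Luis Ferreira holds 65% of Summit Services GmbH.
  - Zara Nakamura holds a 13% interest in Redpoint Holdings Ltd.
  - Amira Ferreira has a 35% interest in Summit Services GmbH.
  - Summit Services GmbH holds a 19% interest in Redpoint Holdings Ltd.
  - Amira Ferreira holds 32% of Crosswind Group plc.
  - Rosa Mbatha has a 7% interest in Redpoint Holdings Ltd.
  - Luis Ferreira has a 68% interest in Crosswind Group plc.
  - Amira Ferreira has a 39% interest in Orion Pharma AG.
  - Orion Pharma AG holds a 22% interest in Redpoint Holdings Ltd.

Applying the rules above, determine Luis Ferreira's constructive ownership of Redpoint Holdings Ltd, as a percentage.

49.88%

By spousal attribution (R2), Luis Ferreira is treated as also owning Amira Ferreira's interest in Summit Services GmbH, giving 65% + 35% = 100%.
By spousal attribution (R2), Luis Ferreira is treated as also owning Amira Ferreira's interest in Crosswind Group plc, giving 68% + 32% = 100%.
By spousal attribution (R2), Luis Ferreira is treated as also owning Amira Ferreira's interest in Orion Pharma AG, giving 15% + 39% = 54%.
Chain via Summit Services GmbH (R1): 100% × 19% = 19% of Redpoint Holdings Ltd.
Chain via Crosswind Group plc (R1): 100% × 19% = 19% of Redpoint Holdings Ltd.
Chain via Orion Pharma AG (R1): 54% × 22% = 11.88% of Redpoint Holdings Ltd.
Aggregating (R3): 19% + 19% + 11.88% = 49.88%.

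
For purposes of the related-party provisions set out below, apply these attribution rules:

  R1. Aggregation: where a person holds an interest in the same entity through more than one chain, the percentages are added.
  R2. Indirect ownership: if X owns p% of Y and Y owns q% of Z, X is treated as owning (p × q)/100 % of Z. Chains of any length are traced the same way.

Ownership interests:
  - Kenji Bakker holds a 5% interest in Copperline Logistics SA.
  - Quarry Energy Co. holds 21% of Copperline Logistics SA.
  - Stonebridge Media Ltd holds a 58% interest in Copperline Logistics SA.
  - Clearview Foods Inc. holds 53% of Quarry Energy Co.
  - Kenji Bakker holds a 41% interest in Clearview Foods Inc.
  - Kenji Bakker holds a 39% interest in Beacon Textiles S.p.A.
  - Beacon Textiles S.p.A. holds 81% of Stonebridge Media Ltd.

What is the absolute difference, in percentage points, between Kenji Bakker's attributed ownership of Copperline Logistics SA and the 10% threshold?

17.8855

Chain via Clearview Foods Inc. → Quarry Energy Co. (R2): 41% × 53% × 21% = 4.5633% of Copperline Logistics SA.
Chain via Beacon Textiles S.p.A. → Stonebridge Media Ltd (R2): 39% × 81% × 58% = 18.3222% of Copperline Logistics SA.
Direct interest in Copperline Logistics SA: 5%.
Aggregating (R1): 4.5633% + 18.3222% + 5% = 27.8855%.
27.8855% exceeds the 10% threshold by 17.8855 percentage points.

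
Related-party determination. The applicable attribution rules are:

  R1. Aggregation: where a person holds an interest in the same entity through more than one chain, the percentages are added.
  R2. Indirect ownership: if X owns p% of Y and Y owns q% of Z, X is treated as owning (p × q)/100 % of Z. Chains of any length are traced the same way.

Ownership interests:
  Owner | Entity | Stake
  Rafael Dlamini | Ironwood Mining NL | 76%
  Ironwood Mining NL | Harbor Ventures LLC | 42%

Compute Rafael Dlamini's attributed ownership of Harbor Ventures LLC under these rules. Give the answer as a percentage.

Chain via Ironwood Mining NL (R2): 76% × 42% = 31.92% of Harbor Ventures LLC.

31.92%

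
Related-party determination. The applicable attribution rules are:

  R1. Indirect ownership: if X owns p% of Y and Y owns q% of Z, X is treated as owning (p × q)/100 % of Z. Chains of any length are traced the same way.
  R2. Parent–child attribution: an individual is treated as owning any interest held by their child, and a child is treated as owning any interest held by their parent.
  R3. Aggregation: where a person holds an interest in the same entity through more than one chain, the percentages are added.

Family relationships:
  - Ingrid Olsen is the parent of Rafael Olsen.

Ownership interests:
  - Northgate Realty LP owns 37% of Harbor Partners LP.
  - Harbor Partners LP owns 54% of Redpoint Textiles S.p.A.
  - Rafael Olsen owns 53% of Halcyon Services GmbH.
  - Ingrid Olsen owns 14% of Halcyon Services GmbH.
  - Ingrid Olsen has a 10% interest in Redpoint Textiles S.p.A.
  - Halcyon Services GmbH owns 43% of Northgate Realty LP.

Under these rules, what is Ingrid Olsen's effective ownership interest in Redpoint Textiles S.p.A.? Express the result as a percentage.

15.756238%

By parent–child attribution (R2), Ingrid Olsen is treated as also owning Rafael Olsen's interest in Halcyon Services GmbH, giving 14% + 53% = 67%.
Chain via Halcyon Services GmbH → Northgate Realty LP → Harbor Partners LP (R1): 67% × 43% × 37% × 54% = 5.756238% of Redpoint Textiles S.p.A.
Direct interest in Redpoint Textiles S.p.A: 10%.
Aggregating (R3): 5.756238% + 10% = 15.756238%.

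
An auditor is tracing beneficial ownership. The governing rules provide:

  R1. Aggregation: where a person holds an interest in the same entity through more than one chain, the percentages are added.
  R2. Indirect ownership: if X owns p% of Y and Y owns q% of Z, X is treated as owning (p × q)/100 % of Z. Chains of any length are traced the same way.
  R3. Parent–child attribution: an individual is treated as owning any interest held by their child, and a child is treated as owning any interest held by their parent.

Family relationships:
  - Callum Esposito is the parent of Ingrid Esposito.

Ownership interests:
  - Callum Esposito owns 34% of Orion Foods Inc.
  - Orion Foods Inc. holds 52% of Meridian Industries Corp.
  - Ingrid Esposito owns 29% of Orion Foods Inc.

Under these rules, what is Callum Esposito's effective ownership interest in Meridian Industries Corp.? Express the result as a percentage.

By parent–child attribution (R3), Callum Esposito is treated as also owning Ingrid Esposito's interest in Orion Foods Inc, giving 34% + 29% = 63%.
Chain via Orion Foods Inc. (R2): 63% × 52% = 32.76% of Meridian Industries Corp.

32.76%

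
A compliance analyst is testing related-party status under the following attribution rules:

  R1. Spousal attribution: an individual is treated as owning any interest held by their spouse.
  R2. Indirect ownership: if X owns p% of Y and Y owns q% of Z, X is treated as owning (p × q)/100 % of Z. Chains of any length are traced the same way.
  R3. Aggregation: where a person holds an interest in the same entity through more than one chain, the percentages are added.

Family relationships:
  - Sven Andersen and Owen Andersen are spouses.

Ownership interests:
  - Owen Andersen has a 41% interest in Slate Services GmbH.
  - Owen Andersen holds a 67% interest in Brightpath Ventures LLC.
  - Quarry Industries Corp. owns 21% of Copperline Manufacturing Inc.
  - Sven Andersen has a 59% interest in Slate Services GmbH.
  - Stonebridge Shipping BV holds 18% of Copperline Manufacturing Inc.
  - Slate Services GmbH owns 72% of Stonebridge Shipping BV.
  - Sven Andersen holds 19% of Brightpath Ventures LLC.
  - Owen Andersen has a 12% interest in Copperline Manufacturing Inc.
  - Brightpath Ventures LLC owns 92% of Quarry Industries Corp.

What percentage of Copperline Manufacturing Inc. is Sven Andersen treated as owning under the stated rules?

41.5752%

By spousal attribution (R1), Sven Andersen is treated as also owning Owen Andersen's interest in Slate Services GmbH, giving 59% + 41% = 100%.
By spousal attribution (R1), Sven Andersen is treated as also owning Owen Andersen's interest in Brightpath Ventures LLC, giving 19% + 67% = 86%.
By spousal attribution (R1), Sven Andersen is treated as owning Owen Andersen's 12% interest in Copperline Manufacturing Inc.
Chain via Slate Services GmbH → Stonebridge Shipping BV (R2): 100% × 72% × 18% = 12.96% of Copperline Manufacturing Inc.
Chain via Brightpath Ventures LLC → Quarry Industries Corp. (R2): 86% × 92% × 21% = 16.6152% of Copperline Manufacturing Inc.
Direct interest in Copperline Manufacturing Inc: 12%.
Aggregating (R3): 12.96% + 16.6152% + 12% = 41.5752%.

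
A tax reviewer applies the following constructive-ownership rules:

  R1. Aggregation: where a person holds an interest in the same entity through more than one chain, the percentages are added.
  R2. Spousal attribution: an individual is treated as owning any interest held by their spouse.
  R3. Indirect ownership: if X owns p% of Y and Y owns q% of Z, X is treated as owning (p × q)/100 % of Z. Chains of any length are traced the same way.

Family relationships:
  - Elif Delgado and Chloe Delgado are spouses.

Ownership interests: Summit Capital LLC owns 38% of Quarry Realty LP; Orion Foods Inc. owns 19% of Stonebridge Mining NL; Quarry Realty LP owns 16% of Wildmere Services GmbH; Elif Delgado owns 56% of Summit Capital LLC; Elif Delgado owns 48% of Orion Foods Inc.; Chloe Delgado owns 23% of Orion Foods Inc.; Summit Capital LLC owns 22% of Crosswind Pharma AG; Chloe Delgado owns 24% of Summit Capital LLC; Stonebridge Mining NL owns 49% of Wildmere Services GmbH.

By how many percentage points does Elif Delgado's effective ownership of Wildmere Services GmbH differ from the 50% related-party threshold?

By spousal attribution (R2), Elif Delgado is treated as also owning Chloe Delgado's interest in Summit Capital LLC, giving 56% + 24% = 80%.
By spousal attribution (R2), Elif Delgado is treated as also owning Chloe Delgado's interest in Orion Foods Inc, giving 48% + 23% = 71%.
Chain via Summit Capital LLC → Quarry Realty LP (R3): 80% × 38% × 16% = 4.864% of Wildmere Services GmbH.
Chain via Orion Foods Inc. → Stonebridge Mining NL (R3): 71% × 19% × 49% = 6.6101% of Wildmere Services GmbH.
Aggregating (R1): 4.864% + 6.6101% = 11.4741%.
11.4741% falls short of the 50% threshold by 38.5259 percentage points.

38.5259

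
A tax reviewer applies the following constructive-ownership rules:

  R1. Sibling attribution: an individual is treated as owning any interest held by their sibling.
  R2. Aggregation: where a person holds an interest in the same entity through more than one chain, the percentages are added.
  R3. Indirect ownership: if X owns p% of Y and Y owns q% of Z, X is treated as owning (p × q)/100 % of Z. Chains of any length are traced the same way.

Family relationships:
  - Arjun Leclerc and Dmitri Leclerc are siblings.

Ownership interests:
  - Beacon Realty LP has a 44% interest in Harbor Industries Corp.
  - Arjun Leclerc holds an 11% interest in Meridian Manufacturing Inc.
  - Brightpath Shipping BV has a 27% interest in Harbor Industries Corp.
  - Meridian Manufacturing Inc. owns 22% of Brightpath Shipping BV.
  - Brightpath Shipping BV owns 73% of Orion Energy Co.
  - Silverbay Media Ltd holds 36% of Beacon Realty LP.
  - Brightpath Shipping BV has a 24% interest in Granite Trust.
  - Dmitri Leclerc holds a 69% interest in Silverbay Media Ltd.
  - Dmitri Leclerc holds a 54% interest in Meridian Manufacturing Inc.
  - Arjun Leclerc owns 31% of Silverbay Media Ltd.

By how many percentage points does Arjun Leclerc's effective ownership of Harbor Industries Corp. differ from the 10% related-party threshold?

9.701

By sibling attribution (R1), Arjun Leclerc is treated as also owning Dmitri Leclerc's interest in Silverbay Media Ltd, giving 31% + 69% = 100%.
By sibling attribution (R1), Arjun Leclerc is treated as also owning Dmitri Leclerc's interest in Meridian Manufacturing Inc, giving 11% + 54% = 65%.
Chain via Silverbay Media Ltd → Beacon Realty LP (R3): 100% × 36% × 44% = 15.84% of Harbor Industries Corp.
Chain via Meridian Manufacturing Inc. → Brightpath Shipping BV (R3): 65% × 22% × 27% = 3.861% of Harbor Industries Corp.
Aggregating (R2): 15.84% + 3.861% = 19.701%.
19.701% exceeds the 10% threshold by 9.701 percentage points.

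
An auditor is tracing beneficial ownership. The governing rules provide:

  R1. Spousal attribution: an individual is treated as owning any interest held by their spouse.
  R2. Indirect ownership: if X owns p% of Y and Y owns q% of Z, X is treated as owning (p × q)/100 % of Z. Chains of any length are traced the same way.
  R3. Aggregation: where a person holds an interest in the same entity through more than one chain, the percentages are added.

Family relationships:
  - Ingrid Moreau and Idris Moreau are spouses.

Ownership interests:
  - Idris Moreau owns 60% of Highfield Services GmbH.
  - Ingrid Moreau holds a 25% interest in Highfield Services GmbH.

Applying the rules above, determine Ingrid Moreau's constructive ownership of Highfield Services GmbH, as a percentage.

85%

By spousal attribution (R1), Ingrid Moreau is treated as also owning Idris Moreau's interest in Highfield Services GmbH, giving 25% + 60% = 85%.
Direct interest in Highfield Services GmbH: 85%.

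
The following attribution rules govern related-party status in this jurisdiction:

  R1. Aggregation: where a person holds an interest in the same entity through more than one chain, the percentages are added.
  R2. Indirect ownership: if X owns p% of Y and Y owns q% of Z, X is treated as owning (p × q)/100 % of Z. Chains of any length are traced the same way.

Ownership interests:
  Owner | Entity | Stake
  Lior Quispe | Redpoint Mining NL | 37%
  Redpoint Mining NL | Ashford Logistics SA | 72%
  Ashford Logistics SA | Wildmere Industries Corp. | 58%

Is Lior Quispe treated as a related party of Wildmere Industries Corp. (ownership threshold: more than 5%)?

Yes

Chain via Redpoint Mining NL → Ashford Logistics SA (R2): 37% × 72% × 58% = 15.4512% of Wildmere Industries Corp.
15.4512% exceeds the 5% threshold, so Lior is a related party to Wildmere Industries Corp.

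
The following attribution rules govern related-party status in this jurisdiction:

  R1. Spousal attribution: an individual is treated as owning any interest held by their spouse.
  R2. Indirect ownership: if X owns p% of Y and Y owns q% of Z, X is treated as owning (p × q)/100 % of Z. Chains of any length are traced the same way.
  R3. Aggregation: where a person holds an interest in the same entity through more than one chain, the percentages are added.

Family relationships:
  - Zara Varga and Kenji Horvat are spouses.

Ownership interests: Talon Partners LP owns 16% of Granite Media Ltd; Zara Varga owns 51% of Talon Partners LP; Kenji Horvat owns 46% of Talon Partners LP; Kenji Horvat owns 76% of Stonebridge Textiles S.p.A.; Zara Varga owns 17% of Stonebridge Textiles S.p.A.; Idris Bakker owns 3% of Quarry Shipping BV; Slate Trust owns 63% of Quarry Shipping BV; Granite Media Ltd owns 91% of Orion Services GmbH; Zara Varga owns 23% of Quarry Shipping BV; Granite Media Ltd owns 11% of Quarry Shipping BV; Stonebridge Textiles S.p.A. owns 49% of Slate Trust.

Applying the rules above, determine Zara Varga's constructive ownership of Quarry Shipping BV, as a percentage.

By spousal attribution (R1), Zara Varga is treated as also owning Kenji Horvat's interest in Talon Partners LP, giving 51% + 46% = 97%.
By spousal attribution (R1), Zara Varga is treated as also owning Kenji Horvat's interest in Stonebridge Textiles S.p.A, giving 17% + 76% = 93%.
Chain via Talon Partners LP → Granite Media Ltd (R2): 97% × 16% × 11% = 1.7072% of Quarry Shipping BV.
Chain via Stonebridge Textiles S.p.A. → Slate Trust (R2): 93% × 49% × 63% = 28.7091% of Quarry Shipping BV.
Direct interest in Quarry Shipping BV: 23%.
Aggregating (R3): 1.7072% + 28.7091% + 23% = 53.4163%.

53.4163%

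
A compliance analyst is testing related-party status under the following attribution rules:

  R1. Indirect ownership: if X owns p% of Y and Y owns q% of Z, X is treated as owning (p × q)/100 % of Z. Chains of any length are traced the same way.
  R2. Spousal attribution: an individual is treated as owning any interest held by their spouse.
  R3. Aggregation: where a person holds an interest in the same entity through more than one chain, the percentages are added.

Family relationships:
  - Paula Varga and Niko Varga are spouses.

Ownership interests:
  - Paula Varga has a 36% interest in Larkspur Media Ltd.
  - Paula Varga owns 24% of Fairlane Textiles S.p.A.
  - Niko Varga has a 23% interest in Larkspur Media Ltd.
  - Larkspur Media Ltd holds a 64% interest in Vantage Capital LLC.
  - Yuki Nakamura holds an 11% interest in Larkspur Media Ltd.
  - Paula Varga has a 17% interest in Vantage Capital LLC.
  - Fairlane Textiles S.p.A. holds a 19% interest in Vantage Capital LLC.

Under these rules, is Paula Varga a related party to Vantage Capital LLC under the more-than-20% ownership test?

Yes

By spousal attribution (R2), Paula Varga is treated as also owning Niko Varga's interest in Larkspur Media Ltd, giving 36% + 23% = 59%.
Chain via Larkspur Media Ltd (R1): 59% × 64% = 37.76% of Vantage Capital LLC.
Chain via Fairlane Textiles S.p.A. (R1): 24% × 19% = 4.56% of Vantage Capital LLC.
Direct interest in Vantage Capital LLC: 17%.
Aggregating (R3): 37.76% + 4.56% + 17% = 59.32%.
59.32% exceeds the 20% threshold, so Paula is a related party to Vantage Capital LLC.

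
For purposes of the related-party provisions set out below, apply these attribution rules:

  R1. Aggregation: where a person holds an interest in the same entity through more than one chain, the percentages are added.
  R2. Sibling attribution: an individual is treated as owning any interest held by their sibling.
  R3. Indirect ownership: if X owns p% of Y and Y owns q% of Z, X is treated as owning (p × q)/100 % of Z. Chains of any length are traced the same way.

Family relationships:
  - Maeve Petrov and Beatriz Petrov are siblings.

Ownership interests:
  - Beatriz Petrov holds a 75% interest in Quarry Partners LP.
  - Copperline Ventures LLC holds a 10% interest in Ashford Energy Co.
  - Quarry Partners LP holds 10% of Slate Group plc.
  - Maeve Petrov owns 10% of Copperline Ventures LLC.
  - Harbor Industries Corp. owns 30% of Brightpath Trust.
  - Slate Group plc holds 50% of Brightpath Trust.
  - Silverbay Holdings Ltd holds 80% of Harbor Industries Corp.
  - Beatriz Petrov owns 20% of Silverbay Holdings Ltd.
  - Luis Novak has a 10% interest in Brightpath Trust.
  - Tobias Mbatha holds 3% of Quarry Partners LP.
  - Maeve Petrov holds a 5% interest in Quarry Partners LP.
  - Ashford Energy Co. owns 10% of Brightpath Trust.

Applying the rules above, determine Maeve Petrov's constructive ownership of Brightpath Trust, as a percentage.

By sibling attribution (R2), Maeve Petrov is treated as also owning Beatriz Petrov's interest in Quarry Partners LP, giving 5% + 75% = 80%.
By sibling attribution (R2), Maeve Petrov is treated as owning Beatriz Petrov's 20% interest in Silverbay Holdings Ltd.
Chain via Copperline Ventures LLC → Ashford Energy Co. (R3): 10% × 10% × 10% = 0.1% of Brightpath Trust.
Chain via Quarry Partners LP → Slate Group plc (R3): 80% × 10% × 50% = 4% of Brightpath Trust.
Chain via Silverbay Holdings Ltd → Harbor Industries Corp. (R3): 20% × 80% × 30% = 4.8% of Brightpath Trust.
Aggregating (R1): 0.1% + 4% + 4.8% = 8.9%.

8.9%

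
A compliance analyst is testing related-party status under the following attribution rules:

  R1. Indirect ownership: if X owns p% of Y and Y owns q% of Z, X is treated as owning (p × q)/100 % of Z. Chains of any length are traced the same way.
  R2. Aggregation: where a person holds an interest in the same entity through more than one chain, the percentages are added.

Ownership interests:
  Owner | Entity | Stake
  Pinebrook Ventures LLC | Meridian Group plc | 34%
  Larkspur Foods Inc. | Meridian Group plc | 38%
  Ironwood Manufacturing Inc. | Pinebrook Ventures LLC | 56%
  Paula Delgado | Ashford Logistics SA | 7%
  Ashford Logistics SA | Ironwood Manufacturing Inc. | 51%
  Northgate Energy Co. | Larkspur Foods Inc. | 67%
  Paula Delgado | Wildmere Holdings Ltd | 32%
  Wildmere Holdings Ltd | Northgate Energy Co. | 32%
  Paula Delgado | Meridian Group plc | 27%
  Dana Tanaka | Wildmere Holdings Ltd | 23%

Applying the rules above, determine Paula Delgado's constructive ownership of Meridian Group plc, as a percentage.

30.286832%

Chain via Wildmere Holdings Ltd → Northgate Energy Co. → Larkspur Foods Inc. (R1): 32% × 32% × 67% × 38% = 2.607104% of Meridian Group plc.
Chain via Ashford Logistics SA → Ironwood Manufacturing Inc. → Pinebrook Ventures LLC (R1): 7% × 51% × 56% × 34% = 0.679728% of Meridian Group plc.
Direct interest in Meridian Group plc: 27%.
Aggregating (R2): 2.607104% + 0.679728% + 27% = 30.286832%.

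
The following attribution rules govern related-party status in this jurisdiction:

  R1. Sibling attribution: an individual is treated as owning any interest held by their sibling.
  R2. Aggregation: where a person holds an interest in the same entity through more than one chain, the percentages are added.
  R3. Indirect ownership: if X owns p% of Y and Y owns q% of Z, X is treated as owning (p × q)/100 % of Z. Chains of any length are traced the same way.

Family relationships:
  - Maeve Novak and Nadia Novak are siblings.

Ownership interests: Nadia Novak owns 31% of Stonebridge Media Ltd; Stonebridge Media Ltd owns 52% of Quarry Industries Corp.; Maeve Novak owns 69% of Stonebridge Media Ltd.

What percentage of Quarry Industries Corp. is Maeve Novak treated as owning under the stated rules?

52%

By sibling attribution (R1), Maeve Novak is treated as also owning Nadia Novak's interest in Stonebridge Media Ltd, giving 69% + 31% = 100%.
Chain via Stonebridge Media Ltd (R3): 100% × 52% = 52% of Quarry Industries Corp.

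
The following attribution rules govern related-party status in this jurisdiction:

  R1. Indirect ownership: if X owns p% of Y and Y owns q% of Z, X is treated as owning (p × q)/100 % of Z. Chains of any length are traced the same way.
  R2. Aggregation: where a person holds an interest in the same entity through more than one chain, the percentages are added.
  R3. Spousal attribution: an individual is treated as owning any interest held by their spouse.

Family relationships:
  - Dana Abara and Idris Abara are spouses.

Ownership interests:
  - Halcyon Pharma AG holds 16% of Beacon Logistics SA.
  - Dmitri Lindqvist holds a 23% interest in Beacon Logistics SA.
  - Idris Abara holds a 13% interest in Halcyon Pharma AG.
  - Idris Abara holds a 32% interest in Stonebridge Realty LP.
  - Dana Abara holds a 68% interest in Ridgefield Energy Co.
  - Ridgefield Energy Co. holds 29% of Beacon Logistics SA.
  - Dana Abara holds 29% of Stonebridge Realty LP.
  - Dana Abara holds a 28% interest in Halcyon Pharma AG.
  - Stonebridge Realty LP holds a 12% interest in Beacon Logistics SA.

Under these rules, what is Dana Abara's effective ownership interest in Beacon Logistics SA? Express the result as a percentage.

By spousal attribution (R3), Dana Abara is treated as also owning Idris Abara's interest in Halcyon Pharma AG, giving 28% + 13% = 41%.
By spousal attribution (R3), Dana Abara is treated as also owning Idris Abara's interest in Stonebridge Realty LP, giving 29% + 32% = 61%.
Chain via Ridgefield Energy Co. (R1): 68% × 29% = 19.72% of Beacon Logistics SA.
Chain via Halcyon Pharma AG (R1): 41% × 16% = 6.56% of Beacon Logistics SA.
Chain via Stonebridge Realty LP (R1): 61% × 12% = 7.32% of Beacon Logistics SA.
Aggregating (R2): 19.72% + 6.56% + 7.32% = 33.6%.

33.6%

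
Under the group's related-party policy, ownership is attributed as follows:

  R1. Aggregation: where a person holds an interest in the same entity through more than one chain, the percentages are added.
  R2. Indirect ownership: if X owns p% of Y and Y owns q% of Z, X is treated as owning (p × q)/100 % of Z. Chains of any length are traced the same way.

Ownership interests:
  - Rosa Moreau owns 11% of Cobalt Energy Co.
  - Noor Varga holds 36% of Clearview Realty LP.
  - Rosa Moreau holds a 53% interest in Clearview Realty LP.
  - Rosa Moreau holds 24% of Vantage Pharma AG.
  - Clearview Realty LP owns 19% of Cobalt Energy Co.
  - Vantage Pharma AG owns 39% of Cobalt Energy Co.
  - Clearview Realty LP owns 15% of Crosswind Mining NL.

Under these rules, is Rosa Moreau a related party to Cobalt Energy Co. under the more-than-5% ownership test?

Chain via Clearview Realty LP (R2): 53% × 19% = 10.07% of Cobalt Energy Co.
Chain via Vantage Pharma AG (R2): 24% × 39% = 9.36% of Cobalt Energy Co.
Direct interest in Cobalt Energy Co: 11%.
Aggregating (R1): 10.07% + 9.36% + 11% = 30.43%.
30.43% exceeds the 5% threshold, so Rosa is a related party to Cobalt Energy Co.

Yes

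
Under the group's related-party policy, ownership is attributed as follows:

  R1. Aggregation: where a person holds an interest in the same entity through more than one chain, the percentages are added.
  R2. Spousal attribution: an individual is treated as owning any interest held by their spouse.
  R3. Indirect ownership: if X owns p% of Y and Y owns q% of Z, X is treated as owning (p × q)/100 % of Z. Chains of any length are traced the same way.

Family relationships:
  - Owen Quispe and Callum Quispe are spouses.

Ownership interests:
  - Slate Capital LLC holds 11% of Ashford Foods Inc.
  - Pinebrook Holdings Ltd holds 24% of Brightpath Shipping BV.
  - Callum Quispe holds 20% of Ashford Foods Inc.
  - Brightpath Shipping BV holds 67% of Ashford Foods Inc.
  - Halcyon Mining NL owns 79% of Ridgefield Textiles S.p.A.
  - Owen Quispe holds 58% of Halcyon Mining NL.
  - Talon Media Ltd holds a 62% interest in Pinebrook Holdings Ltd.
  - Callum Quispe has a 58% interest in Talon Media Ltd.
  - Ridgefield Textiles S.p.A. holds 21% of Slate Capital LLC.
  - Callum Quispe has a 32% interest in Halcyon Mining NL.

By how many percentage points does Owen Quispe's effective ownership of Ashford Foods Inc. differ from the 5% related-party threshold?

22.424778

By spousal attribution (R2), Owen Quispe is treated as also owning Callum Quispe's interest in Halcyon Mining NL, giving 58% + 32% = 90%.
By spousal attribution (R2), Owen Quispe is treated as owning Callum Quispe's 58% interest in Talon Media Ltd.
By spousal attribution (R2), Owen Quispe is treated as owning Callum Quispe's 20% interest in Ashford Foods Inc.
Chain via Halcyon Mining NL → Ridgefield Textiles S.p.A. → Slate Capital LLC (R3): 90% × 79% × 21% × 11% = 1.64241% of Ashford Foods Inc.
Chain via Talon Media Ltd → Pinebrook Holdings Ltd → Brightpath Shipping BV (R3): 58% × 62% × 24% × 67% = 5.782368% of Ashford Foods Inc.
Direct interest in Ashford Foods Inc: 20%.
Aggregating (R1): 1.64241% + 5.782368% + 20% = 27.424778%.
27.424778% exceeds the 5% threshold by 22.424778 percentage points.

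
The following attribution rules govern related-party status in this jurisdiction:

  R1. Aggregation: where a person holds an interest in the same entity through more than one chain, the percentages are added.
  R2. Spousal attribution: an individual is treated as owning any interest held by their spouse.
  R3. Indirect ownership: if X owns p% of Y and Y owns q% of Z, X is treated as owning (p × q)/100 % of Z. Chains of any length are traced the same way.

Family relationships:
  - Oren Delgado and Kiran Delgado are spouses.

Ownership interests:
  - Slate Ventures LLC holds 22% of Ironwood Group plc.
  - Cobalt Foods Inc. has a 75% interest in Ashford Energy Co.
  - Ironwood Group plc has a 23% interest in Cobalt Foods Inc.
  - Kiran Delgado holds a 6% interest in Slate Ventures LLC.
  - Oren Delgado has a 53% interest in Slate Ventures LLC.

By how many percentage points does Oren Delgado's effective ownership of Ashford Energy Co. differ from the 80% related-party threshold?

By spousal attribution (R2), Oren Delgado is treated as also owning Kiran Delgado's interest in Slate Ventures LLC, giving 53% + 6% = 59%.
Chain via Slate Ventures LLC → Ironwood Group plc → Cobalt Foods Inc. (R3): 59% × 22% × 23% × 75% = 2.23905% of Ashford Energy Co.
2.23905% falls short of the 80% threshold by 77.76095 percentage points.

77.76095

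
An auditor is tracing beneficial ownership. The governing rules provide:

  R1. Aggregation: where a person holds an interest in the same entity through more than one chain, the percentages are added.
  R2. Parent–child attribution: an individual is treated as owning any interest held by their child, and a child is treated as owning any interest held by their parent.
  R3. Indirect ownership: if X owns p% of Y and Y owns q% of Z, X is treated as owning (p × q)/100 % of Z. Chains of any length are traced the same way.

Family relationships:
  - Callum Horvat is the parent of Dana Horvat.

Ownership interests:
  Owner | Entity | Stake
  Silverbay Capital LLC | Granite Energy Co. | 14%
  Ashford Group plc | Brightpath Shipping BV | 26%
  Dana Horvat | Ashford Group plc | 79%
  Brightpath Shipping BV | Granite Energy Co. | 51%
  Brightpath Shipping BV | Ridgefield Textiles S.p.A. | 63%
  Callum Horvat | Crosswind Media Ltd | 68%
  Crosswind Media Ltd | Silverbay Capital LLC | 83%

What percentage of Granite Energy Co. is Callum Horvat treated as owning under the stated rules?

18.377%

By parent–child attribution (R2), Callum Horvat is treated as owning Dana Horvat's 79% interest in Ashford Group plc.
Chain via Crosswind Media Ltd → Silverbay Capital LLC (R3): 68% × 83% × 14% = 7.9016% of Granite Energy Co.
Chain via Ashford Group plc → Brightpath Shipping BV (R3): 79% × 26% × 51% = 10.4754% of Granite Energy Co.
Aggregating (R1): 7.9016% + 10.4754% = 18.377%.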